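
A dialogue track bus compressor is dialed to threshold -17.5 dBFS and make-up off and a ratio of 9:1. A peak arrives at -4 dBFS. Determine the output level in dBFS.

-16 dBFS

The input is 13.5 dB above the -17.5 dBFS threshold.
The 13.5 dB excess becomes 1.5 dB after 9:1 reduction.
Output = -17.5 + 1.5 = -16 dBFS.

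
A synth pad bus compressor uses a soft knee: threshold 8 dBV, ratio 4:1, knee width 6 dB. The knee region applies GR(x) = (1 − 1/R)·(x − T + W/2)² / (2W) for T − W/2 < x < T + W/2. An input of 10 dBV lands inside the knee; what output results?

8.4375 dBV

x − T + W/2 = 10 − 8 + 3 = 5.
GR = (1 − 1/4) × 5² / 12 = 0.75 × 25 / 12 = 1.5625 dB.
Output = 10 − 1.5625 = 8.4375 dBV.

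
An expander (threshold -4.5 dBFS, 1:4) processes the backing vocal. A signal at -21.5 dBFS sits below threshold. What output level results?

Below threshold, a 1:4 expander applies gain = (4−1)×(T − x) of attenuation.
(4−1) × 17 = 51 dB, so output = -21.5 − 51 = -72.5 dBFS.

-72.5 dBFS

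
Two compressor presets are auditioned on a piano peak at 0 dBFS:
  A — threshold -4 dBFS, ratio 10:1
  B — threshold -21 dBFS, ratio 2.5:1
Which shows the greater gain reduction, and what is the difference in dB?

A: 4 dB over, compressed to 0.4 dB over, so 3.6 dB of GR.
B: 21 dB over, compressed to 8.4 dB over, so 12.6 dB of GR.
B applies 9 dB more gain reduction.

B, by 9 dB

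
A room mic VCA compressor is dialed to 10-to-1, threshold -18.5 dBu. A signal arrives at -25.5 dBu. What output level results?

-25.5 dBu is 7 dB below the -18.5 dBu threshold, so no gain reduction is applied.
Output = input = -25.5 dBu.

-25.5 dBu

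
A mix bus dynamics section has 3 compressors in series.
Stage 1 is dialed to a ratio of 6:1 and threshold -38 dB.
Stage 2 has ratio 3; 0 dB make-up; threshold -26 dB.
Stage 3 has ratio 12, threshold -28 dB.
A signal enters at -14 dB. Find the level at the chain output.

Stage 1: 24 dB above -38 dB, reduced 6:1 to 4 dB above → -34 dB.
Stage 2: -34 dB is at or below the -26 dB threshold — no compression; output -34 dB.
Stage 3: below threshold (-34 ≤ -28); passes unchanged; output -34 dB.

-34 dB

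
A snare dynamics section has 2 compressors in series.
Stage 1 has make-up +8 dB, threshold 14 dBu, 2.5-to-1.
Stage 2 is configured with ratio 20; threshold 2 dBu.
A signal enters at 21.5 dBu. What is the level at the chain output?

3.15 dBu

Stage 1: overshoot 7.5 dB → 7.5/2.5 = 3 dB → 17 dBu; +8 dB make-up → 25 dBu.
Stage 2: overshoot 23 dB → 23/20 = 1.15 dB → 3.15 dBu.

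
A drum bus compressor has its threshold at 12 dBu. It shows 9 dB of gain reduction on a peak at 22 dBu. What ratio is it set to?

Input overshoot = 22 − 12 = 10 dB.
Output overshoot = 10 − 9 = 1 dB.
Ratio = input overshoot / output overshoot = 10 / 1 = 10.

10:1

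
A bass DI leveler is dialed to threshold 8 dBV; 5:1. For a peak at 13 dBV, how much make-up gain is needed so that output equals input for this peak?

The peak compresses to 8 + 5/5 = 9 dBV.
To reach 13 dBV requires 13 − 9 = 4 dB of make-up.

4 dB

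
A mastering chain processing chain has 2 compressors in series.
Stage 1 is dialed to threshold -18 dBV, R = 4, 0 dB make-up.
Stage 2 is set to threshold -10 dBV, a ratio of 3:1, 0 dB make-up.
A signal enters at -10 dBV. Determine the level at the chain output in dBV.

-16 dBV

Stage 1: overshoot 8 dB → 8/4 = 2 dB → -16 dBV.
Stage 2: -16 dBV is at or below the -10 dBV threshold — no compression; output -16 dBV.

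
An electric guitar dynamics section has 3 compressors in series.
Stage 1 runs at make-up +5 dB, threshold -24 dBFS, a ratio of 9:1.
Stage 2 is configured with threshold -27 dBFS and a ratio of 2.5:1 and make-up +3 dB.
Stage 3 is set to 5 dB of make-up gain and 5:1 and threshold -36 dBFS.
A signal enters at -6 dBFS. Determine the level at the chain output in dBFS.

Stage 1: -6 dBFS is 18 dB over -24 dBFS; at 9:1 that becomes 2 dB over, giving -22 dBFS; +5 dB make-up → -17 dBFS.
Stage 2: -17 dBFS is 10 dB over -27 dBFS; at 2.5:1 that becomes 4 dB over, giving -23 dBFS; +3 dB make-up → -20 dBFS.
Stage 3: overshoot 16 dB → 16/5 = 3.2 dB → -32.8 dBFS; +5 dB make-up → -27.8 dBFS.

-27.8 dBFS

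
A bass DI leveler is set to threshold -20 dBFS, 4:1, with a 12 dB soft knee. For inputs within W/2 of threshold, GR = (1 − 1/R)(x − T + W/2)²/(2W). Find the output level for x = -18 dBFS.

-20 dBFS

x − T + W/2 = -18 − (-20) + 6 = 8.
GR = (1 − 1/4) × 8² / 24 = 0.75 × 64 / 24 = 2 dB.
Output = -18 − 2 = -20 dBFS.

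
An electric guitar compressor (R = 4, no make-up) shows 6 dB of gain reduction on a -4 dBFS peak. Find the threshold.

Input is 8 dB above T (since output overshoot × R = input overshoot: (-10 − T)·4 = -4 − T gives T = -12 dBFS).
Check: -12 + (-4 − (-12))/4 = -12 + 2 = -10 dBFS. ✓

-12 dBFS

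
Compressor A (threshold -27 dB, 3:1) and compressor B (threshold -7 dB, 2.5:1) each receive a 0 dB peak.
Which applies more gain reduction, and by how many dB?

A: overshoot 27 dB → output overshoot 9 dB → GR 18 dB.
B: overshoot 7 dB → output overshoot 2.8 dB → GR 4.2 dB.
A applies 13.8 dB more gain reduction.

A, by 13.8 dB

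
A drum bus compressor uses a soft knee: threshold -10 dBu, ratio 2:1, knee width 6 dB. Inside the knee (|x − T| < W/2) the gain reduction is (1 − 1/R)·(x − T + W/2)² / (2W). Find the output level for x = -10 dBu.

x − T + W/2 = -10 − (-10) + 3 = 3.
GR = (1 − 1/2) × 3² / 12 = 0.5 × 9 / 12 = 0.375 dB.
Output = -10 − 0.375 = -10.375 dBu.

-10.375 dBu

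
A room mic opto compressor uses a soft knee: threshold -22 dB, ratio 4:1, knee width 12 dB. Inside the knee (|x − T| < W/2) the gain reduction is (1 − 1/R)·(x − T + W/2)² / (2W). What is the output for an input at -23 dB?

-23.78125 dB

x − T + W/2 = -23 − (-22) + 6 = 5.
GR = (1 − 1/4) × 5² / 24 = 0.75 × 25 / 24 = 0.78125 dB.
Output = -23 − 0.78125 = -23.78125 dB.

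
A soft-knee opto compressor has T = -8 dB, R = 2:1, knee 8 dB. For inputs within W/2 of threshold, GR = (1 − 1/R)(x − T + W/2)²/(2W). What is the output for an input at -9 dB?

-9.28125 dB

x − T + W/2 = -9 − (-8) + 4 = 3.
GR = (1 − 1/2) × 3² / 16 = 0.5 × 9 / 16 = 0.28125 dB.
Output = -9 − 0.28125 = -9.28125 dB.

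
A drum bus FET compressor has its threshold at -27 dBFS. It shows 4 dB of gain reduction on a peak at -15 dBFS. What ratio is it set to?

1.5:1

Input overshoot = -15 − (-27) = 12 dB.
Output overshoot = 12 − 4 = 8 dB.
Ratio = input overshoot / output overshoot = 12 / 8 = 1.5.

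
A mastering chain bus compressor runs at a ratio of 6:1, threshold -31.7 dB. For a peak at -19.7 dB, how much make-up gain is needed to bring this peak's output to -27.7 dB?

The peak compresses to -31.7 + 12/6 = -29.7 dB.
To reach -27.7 dB requires -27.7 − (-29.7) = 2 dB of make-up.

2 dB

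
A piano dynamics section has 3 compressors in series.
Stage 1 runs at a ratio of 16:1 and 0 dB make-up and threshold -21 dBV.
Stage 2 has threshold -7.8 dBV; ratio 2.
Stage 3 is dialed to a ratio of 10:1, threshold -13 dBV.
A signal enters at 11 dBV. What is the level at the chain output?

-19 dBV

Stage 1: 11 dBV is 32 dB over -21 dBV; at 16:1 that becomes 2 dB over, giving -19 dBV.
Stage 2: -19 dBV is at or below the -7.8 dBV threshold — no compression; output -19 dBV.
Stage 3: -19 dBV ≤ -13 dBV, so stage 3 doesn't engage; output -19 dBV.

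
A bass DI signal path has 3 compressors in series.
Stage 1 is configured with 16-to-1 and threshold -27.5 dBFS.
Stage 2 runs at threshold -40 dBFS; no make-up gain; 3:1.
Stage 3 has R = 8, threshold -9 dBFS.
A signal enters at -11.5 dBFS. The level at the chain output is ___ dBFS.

Stage 1: -11.5 dBFS is 16 dB over -27.5 dBFS; at 16:1 that becomes 1 dB over, giving -26.5 dBFS.
Stage 2: 13.5 dB above -40 dBFS, reduced 3:1 to 4.5 dB above → -35.5 dBFS.
Stage 3: -35.5 dBFS ≤ -9 dBFS, so stage 3 doesn't engage; output -35.5 dBFS.

-35.5 dBFS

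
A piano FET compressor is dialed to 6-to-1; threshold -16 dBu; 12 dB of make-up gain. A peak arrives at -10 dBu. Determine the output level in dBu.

Overshoot: -10 − (-16) = 6 dB.
The 6 dB excess becomes 1 dB after 6:1 reduction.
Output = -16 + 1 = -15 dBu; make-up adds 12 dB, giving -3 dBu.

-3 dBu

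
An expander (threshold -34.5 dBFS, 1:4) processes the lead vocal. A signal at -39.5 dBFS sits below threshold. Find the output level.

-54.5 dBFS

Undershoot = (-34.5) − (-39.5) = 5 dB.
At 1:4, that expands to 20 dB under threshold.
Output = -34.5 − 20 = -54.5 dBFS.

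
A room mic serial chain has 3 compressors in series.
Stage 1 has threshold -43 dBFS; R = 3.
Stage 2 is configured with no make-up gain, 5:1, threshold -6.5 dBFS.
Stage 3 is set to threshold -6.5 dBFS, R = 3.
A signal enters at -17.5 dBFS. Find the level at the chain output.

-34.5 dBFS

Stage 1: 25.5 dB above -43 dBFS, reduced 3:1 to 8.5 dB above → -34.5 dBFS.
Stage 2: below threshold (-34.5 ≤ -6.5); passes unchanged; output -34.5 dBFS.
Stage 3: -34.5 dBFS is at or below the -6.5 dBFS threshold — no compression; output -34.5 dBFS.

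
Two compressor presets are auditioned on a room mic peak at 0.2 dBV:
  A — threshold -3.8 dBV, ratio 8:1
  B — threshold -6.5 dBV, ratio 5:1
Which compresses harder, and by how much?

A: overshoot 4 dB → output overshoot 0.5 dB → GR 3.5 dB.
B: overshoot 6.7 dB → output overshoot 1.34 dB → GR 5.36 dB.
B reduces 1.86 dB more.

B, by 1.86 dB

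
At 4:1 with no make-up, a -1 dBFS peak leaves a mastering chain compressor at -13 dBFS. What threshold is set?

Let T be the threshold. Output overshoot = (input overshoot)/R, so -13 − T = (-1 − T)/4.
4·(-13 − T) = -1 − T → 3·T = -52 − (-1) = -51.
T = -51/3 = -17 dBFS.

-17 dBFS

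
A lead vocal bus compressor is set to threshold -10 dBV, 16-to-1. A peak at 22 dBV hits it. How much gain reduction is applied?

30 dB

The signal is 32 dB above threshold.
After 16:1 compression the overshoot becomes 32/16 = 2 dB.
GR = overshoot in − overshoot out = 32 − 2 = 30 dB.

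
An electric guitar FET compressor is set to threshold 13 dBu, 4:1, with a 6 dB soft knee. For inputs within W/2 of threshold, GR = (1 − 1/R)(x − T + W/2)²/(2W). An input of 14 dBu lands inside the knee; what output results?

x − T + W/2 = 14 − 13 + 3 = 4.
GR = (1 − 1/4) × 4² / 12 = 0.75 × 16 / 12 = 1 dB.
Output = 14 − 1 = 13 dBu.

13 dBu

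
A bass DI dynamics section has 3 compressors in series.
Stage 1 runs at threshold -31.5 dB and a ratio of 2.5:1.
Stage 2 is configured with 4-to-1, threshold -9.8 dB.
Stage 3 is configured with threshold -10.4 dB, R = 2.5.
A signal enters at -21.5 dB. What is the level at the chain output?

Stage 1: overshoot 10 dB → 10/2.5 = 4 dB → -27.5 dB.
Stage 2: -27.5 dB is at or below the -9.8 dB threshold — no compression; output -27.5 dB.
Stage 3: -27.5 dB is at or below the -10.4 dB threshold — no compression; output -27.5 dB.

-27.5 dB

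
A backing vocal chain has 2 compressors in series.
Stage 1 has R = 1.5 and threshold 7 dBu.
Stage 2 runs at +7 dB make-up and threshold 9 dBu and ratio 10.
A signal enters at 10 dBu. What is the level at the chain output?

16 dBu

Stage 1: 10 dBu is 3 dB over 7 dBu; at 1.5:1 that becomes 2 dB over, giving 9 dBu.
Stage 2: below threshold (9 ≤ 9); passes unchanged; make-up brings it to 16 dBu.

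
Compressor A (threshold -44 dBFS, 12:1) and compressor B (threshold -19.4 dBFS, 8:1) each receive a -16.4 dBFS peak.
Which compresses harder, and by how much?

A, by 22.675 dB

A: overshoot 27.6 dB → output overshoot 2.3 dB → GR 25.3 dB.
B: overshoot 3 dB → output overshoot 0.375 dB → GR 2.625 dB.
A reduces 22.675 dB more.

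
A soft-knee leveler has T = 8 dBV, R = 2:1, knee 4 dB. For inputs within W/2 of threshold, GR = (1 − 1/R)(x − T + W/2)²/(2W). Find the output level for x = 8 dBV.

x − T + W/2 = 8 − 8 + 2 = 2.
GR = (1 − 1/2) × 2² / 8 = 0.5 × 4 / 8 = 0.25 dB.
Output = 8 − 0.25 = 7.75 dBV.

7.75 dBV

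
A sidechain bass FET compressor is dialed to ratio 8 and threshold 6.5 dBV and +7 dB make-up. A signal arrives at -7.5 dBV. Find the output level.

-0.5 dBV

-7.5 dBV is 14 dB below the 6.5 dBV threshold, so no gain reduction is applied.
Make-up gain adds 7 dB: -7.5 + 7 = -0.5 dBV.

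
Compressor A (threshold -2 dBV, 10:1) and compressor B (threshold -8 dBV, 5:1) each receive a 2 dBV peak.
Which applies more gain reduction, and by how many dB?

B, by 4.4 dB

A: 4 dB over, compressed to 0.4 dB over, so 3.6 dB of GR.
B: 10 dB over, compressed to 2 dB over, so 8 dB of GR.
B applies 4.4 dB more gain reduction.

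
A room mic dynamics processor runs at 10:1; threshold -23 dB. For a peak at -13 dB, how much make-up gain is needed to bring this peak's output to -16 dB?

The peak compresses to -23 + 10/10 = -22 dB.
To reach -16 dB requires -16 − (-22) = 6 dB of make-up.

6 dB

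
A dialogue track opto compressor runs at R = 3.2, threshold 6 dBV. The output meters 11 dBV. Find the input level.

22 dBV

Post-compression overshoot = 11 − 6 = 5 dB.
Before 3.2:1 compression the overshoot was 5 × 3.2 = 16 dB, so input = 6 + 16 = 22 dBV.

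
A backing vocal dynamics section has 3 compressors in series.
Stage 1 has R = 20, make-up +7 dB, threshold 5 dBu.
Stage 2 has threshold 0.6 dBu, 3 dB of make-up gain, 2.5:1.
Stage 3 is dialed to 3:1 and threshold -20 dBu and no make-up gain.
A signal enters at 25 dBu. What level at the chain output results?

-10.48 dBu

Stage 1: overshoot 20 dB → 20/20 = 1 dB → 6 dBu; +7 dB make-up → 13 dBu.
Stage 2: overshoot 12.4 dB → 12.4/2.5 = 4.96 dB → 5.56 dBu; +3 dB make-up → 8.56 dBu.
Stage 3: overshoot 28.56 dB → 28.56/3 = 9.52 dB → -10.48 dBu.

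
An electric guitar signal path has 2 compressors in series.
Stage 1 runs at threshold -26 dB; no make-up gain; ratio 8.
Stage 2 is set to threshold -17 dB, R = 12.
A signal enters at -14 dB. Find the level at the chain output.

-24.5 dB

Stage 1: overshoot 12 dB → 12/8 = 1.5 dB → -24.5 dB.
Stage 2: -24.5 dB is at or below the -17 dB threshold — no compression; output -24.5 dB.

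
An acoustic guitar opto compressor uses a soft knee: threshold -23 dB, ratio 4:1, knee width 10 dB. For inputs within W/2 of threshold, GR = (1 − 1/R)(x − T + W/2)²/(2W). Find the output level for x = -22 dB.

x − T + W/2 = -22 − (-23) + 5 = 6.
GR = (1 − 1/4) × 6² / 20 = 0.75 × 36 / 20 = 1.35 dB.
Output = -22 − 1.35 = -23.35 dB.

-23.35 dB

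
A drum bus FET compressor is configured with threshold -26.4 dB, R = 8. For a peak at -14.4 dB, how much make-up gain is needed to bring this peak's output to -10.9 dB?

14 dB

Overshoot 12 dB → 12/8 = 1.5 dB after compression, so the compressed level is -26.4 + 1.5 = -24.9 dB.
Make-up = target − compressed = -10.9 − (-24.9) = 14 dB.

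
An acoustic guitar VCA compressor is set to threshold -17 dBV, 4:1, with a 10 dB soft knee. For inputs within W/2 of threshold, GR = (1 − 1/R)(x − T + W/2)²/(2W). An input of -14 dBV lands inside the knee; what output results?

x − T + W/2 = -14 − (-17) + 5 = 8.
GR = (1 − 1/4) × 8² / 20 = 0.75 × 64 / 20 = 2.4 dB.
Output = -14 − 2.4 = -16.4 dBV.

-16.4 dBV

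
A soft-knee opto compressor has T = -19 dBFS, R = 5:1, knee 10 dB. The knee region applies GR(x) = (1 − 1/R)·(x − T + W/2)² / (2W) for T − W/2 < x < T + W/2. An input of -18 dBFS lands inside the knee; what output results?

x − T + W/2 = -18 − (-19) + 5 = 6.
GR = (1 − 1/5) × 6² / 20 = 0.8 × 36 / 20 = 1.44 dB.
Output = -18 − 1.44 = -19.44 dBFS.

-19.44 dBFS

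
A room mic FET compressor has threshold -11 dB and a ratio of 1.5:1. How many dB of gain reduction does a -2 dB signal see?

Overshoot = -2 − (-11) = 9 dB.
After 1.5:1 compression the overshoot becomes 9/1.5 = 6 dB.
So the signal is attenuated by 9 − 6 = 3 dB.

3 dB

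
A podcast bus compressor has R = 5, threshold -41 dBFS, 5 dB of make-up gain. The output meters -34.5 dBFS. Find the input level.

Stripping the +5 dB make-up gives -39.5 dBFS at the gain stage.
Post-compression overshoot = -39.5 − (-41) = 1.5 dB.
Input overshoot = R × output overshoot = 7.5 dB → input = -41 + 7.5 = -33.5 dBFS.

-33.5 dBFS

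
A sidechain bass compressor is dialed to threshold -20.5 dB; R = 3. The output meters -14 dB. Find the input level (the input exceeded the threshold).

-1 dB

The compressed level sits -14 − (-20.5) = 6.5 dB over threshold.
Undo the ratio: input overshoot = 6.5 × 3 = 19.5 dB, giving input = -1 dB.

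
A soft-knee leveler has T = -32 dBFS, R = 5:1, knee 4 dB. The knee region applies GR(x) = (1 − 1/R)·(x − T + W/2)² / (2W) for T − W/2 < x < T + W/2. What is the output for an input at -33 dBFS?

-33.1 dBFS

x − T + W/2 = -33 − (-32) + 2 = 1.
GR = (1 − 1/5) × 1² / 8 = 0.8 × 1 / 8 = 0.1 dB.
Output = -33 − 0.1 = -33.1 dBFS.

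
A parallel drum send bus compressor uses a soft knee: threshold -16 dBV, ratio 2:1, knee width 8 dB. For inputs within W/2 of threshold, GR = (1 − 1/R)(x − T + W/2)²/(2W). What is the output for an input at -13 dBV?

-14.53125 dBV

x − T + W/2 = -13 − (-16) + 4 = 7.
GR = (1 − 1/2) × 7² / 16 = 0.5 × 49 / 16 = 1.53125 dB.
Output = -13 − 1.53125 = -14.53125 dBV.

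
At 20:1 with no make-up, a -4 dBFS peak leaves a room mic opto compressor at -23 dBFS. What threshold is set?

-24 dBFS

Gain reduction = -4 − (-23) = 19 dB; output overshoot = GR / (R − 1) = 19 / 19 = 1 dB.
Threshold = output − output overshoot = -23 − 1 = -24 dBFS.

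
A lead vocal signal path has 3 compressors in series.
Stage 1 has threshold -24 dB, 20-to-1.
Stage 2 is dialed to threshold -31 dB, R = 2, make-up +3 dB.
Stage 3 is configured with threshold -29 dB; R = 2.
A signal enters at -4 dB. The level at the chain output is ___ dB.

-26.5 dB

Stage 1: overshoot 20 dB → 20/20 = 1 dB → -23 dB.
Stage 2: -23 dB is 8 dB over -31 dB; at 2:1 that becomes 4 dB over, giving -27 dB; +3 dB make-up → -24 dB.
Stage 3: 5 dB above -29 dB, reduced 2:1 to 2.5 dB above → -26.5 dB.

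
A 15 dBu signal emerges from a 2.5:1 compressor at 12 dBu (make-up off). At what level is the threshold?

10 dBu

Gain reduction = 15 − 12 = 3 dB; output overshoot = GR / (R − 1) = 3 / 1.5 = 2 dB.
Threshold = output − output overshoot = 12 − 2 = 10 dBu.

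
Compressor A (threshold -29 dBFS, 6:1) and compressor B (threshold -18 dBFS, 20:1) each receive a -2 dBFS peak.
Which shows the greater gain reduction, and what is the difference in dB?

A: overshoot 27 dB → output overshoot 4.5 dB → GR 22.5 dB.
B: overshoot 16 dB → output overshoot 0.8 dB → GR 15.2 dB.
Difference: 7.3 dB in favour of A.

A, by 7.3 dB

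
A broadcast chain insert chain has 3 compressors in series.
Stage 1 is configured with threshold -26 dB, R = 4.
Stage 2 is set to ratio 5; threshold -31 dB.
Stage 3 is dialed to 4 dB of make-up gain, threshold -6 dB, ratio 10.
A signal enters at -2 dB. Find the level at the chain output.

-24.8 dB

Stage 1: overshoot 24 dB → 24/4 = 6 dB → -20 dB.
Stage 2: -20 dB is 11 dB over -31 dB; at 5:1 that becomes 2.2 dB over, giving -28.8 dB.
Stage 3: -28.8 dB is at or below the -6 dB threshold — no compression; make-up brings it to -24.8 dB.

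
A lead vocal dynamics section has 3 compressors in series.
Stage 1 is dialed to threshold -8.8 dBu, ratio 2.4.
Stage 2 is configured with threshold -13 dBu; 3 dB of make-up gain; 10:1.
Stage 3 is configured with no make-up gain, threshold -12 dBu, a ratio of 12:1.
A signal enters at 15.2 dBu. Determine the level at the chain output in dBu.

-11.715 dBu

Stage 1: 24 dB above -8.8 dBu, reduced 2.4:1 to 10 dB above → 1.2 dBu.
Stage 2: overshoot 14.2 dB → 14.2/10 = 1.42 dB → -11.58 dBu; +3 dB make-up → -8.58 dBu.
Stage 3: overshoot 3.42 dB → 3.42/12 = 0.285 dB → -11.715 dBu.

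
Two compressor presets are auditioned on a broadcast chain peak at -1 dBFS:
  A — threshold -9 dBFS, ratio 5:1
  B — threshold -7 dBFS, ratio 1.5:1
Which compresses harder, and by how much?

A: overshoot 8 dB → output overshoot 1.6 dB → GR 6.4 dB.
B: overshoot 6 dB → output overshoot 4 dB → GR 2 dB.
A applies 4.4 dB more gain reduction.

A, by 4.4 dB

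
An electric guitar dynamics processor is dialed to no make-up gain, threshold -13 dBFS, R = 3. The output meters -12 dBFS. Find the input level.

-10 dBFS

The compressed level sits -12 − (-13) = 1 dB over threshold.
Undo the ratio: input overshoot = 1 × 3 = 3 dB, giving input = -10 dBFS.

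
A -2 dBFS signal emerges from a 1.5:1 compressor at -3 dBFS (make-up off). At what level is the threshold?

Input is 3 dB above T (since output overshoot × R = input overshoot: (-3 − T)·1.5 = -2 − T gives T = -5 dBFS).
Check: -5 + (-2 − (-5))/1.5 = -5 + 2 = -3 dBFS. ✓

-5 dBFS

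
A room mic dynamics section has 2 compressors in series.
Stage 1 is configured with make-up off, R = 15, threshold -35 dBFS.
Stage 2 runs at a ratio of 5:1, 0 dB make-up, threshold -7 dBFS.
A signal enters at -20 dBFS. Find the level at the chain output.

-34 dBFS

Stage 1: -20 dBFS is 15 dB over -35 dBFS; at 15:1 that becomes 1 dB over, giving -34 dBFS.
Stage 2: -34 dBFS is at or below the -7 dBFS threshold — no compression; output -34 dBFS.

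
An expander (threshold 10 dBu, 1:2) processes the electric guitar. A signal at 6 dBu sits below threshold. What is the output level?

Undershoot = 10 − 6 = 4 dB.
At 1:2, that expands to 8 dB under threshold.
Output = 10 − 8 = 2 dBu.

2 dBu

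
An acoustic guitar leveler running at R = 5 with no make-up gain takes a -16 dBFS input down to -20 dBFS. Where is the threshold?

Input is 5 dB above T (since output overshoot × R = input overshoot: (-20 − T)·5 = -16 − T gives T = -21 dBFS).
Check: -21 + (-16 − (-21))/5 = -21 + 1 = -20 dBFS. ✓

-21 dBFS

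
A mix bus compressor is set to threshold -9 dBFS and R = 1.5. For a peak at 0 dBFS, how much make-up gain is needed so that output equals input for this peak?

3 dB

Overshoot 9 dB → 9/1.5 = 6 dB after compression, so the compressed level is -9 + 6 = -3 dBFS.
Make-up = target − compressed = 0 − (-3) = 3 dB.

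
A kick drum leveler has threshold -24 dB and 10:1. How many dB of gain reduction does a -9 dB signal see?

13.5 dB

-9 dB exceeds the threshold by 15 dB.
At 10:1, output sits 15/10 = 1.5 dB above threshold.
So the signal is attenuated by 15 − 1.5 = 13.5 dB.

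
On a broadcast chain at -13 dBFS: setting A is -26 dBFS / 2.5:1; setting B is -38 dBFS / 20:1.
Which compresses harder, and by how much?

B, by 15.95 dB

A: GR = 13 − 13/2.5 = 7.8 dB.
B: GR = 25 − 25/20 = 23.75 dB.
Difference: 15.95 dB in favour of B.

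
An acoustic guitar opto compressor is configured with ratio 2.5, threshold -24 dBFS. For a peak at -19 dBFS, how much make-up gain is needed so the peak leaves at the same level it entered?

Overshoot 5 dB → 5/2.5 = 2 dB after compression, so the compressed level is -24 + 2 = -22 dBFS.
Make-up = target − compressed = -19 − (-22) = 3 dB.

3 dB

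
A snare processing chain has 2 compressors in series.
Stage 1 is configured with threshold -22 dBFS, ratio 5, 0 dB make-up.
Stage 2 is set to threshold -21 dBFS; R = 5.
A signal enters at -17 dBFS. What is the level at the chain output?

-21 dBFS

Stage 1: 5 dB above -22 dBFS, reduced 5:1 to 1 dB above → -21 dBFS.
Stage 2: -21 dBFS is at or below the -21 dBFS threshold — no compression; output -21 dBFS.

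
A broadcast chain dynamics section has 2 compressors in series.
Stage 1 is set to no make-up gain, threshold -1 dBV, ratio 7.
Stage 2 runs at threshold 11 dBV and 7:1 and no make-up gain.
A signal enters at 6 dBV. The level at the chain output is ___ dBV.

Stage 1: 7 dB above -1 dBV, reduced 7:1 to 1 dB above → 0 dBV.
Stage 2: below threshold (0 ≤ 11); passes unchanged; output 0 dBV.

0 dBV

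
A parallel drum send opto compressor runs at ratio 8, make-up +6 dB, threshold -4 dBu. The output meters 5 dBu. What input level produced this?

Stripping the +6 dB make-up gives -1 dBu at the gain stage.
The compressed level sits -1 − (-4) = 3 dB over threshold.
Undo the ratio: input overshoot = 3 × 8 = 24 dB, giving input = 20 dBu.

20 dBu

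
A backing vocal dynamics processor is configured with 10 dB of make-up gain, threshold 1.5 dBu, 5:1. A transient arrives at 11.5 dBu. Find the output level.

13.5 dBu

11.5 dBu sits 10 dB over threshold.
At 5:1 the overshoot is divided by 5, leaving 2 dB above threshold.
Output = 1.5 + 2 = 3.5 dBu; make-up adds 10 dB, giving 13.5 dBu.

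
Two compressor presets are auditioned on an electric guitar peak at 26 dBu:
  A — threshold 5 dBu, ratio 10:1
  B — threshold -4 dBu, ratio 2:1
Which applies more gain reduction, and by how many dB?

A: GR = 21 − 21/10 = 18.9 dB.
B: GR = 30 − 30/2 = 15 dB.
A applies 3.9 dB more gain reduction.

A, by 3.9 dB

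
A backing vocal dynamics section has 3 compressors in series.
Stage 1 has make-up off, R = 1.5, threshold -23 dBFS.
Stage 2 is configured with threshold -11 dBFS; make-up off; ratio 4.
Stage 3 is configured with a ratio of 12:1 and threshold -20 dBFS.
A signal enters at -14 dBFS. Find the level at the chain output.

-19.75 dBFS

Stage 1: 9 dB above -23 dBFS, reduced 1.5:1 to 6 dB above → -17 dBFS.
Stage 2: -17 dBFS ≤ -11 dBFS, so stage 2 doesn't engage; output -17 dBFS.
Stage 3: overshoot 3 dB → 3/12 = 0.25 dB → -19.75 dBFS.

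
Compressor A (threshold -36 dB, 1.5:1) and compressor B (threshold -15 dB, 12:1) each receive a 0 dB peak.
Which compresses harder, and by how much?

A: GR = 36 − 36/1.5 = 12 dB.
B: GR = 15 − 15/12 = 13.75 dB.
B applies 1.75 dB more gain reduction.

B, by 1.75 dB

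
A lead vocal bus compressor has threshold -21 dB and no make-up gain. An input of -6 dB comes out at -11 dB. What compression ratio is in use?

1.5:1

Input overshoot = -6 − (-21) = 15 dB; output overshoot = -11 − (-21) = 10 dB.
Ratio = 15 / 10 = 1.5.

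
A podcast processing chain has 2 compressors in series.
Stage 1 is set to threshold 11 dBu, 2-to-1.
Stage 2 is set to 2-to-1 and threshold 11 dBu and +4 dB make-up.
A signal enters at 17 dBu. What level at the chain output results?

16.5 dBu

Stage 1: 6 dB above 11 dBu, reduced 2:1 to 3 dB above → 14 dBu.
Stage 2: 14 dBu is 3 dB over 11 dBu; at 2:1 that becomes 1.5 dB over, giving 12.5 dBu; +4 dB make-up → 16.5 dBu.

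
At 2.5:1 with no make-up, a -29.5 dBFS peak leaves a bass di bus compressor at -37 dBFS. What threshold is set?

-42 dBFS

Input is 12.5 dB above T (since output overshoot × R = input overshoot: (-37 − T)·2.5 = -29.5 − T gives T = -42 dBFS).
Check: -42 + (-29.5 − (-42))/2.5 = -42 + 5 = -37 dBFS. ✓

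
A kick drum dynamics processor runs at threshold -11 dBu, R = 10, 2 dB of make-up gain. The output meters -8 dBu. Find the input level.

Before make-up, the level was -8 − 2 = -10 dBu.
That's 1 dB above the -11 dBu threshold.
Input overshoot = R × output overshoot = 10 dB → input = -11 + 10 = -1 dBu.

-1 dBu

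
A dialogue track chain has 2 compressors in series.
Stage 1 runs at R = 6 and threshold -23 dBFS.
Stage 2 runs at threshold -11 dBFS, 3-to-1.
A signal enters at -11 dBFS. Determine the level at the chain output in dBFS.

Stage 1: overshoot 12 dB → 12/6 = 2 dB → -21 dBFS.
Stage 2: -21 dBFS ≤ -11 dBFS, so stage 2 doesn't engage; output -21 dBFS.

-21 dBFS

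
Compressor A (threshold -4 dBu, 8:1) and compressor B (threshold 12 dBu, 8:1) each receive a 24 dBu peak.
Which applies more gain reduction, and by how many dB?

A: 28 dB over, compressed to 3.5 dB over, so 24.5 dB of GR.
B: 12 dB over, compressed to 1.5 dB over, so 10.5 dB of GR.
A applies 14 dB more gain reduction.

A, by 14 dB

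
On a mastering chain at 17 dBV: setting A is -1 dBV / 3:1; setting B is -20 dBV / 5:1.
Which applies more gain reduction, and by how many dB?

A: overshoot 18 dB → output overshoot 6 dB → GR 12 dB.
B: overshoot 37 dB → output overshoot 7.4 dB → GR 29.6 dB.
Difference: 17.6 dB in favour of B.

B, by 17.6 dB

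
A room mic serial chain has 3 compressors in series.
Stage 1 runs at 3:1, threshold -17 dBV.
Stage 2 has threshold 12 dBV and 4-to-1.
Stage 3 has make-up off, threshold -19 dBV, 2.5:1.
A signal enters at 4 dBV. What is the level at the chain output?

Stage 1: 4 dBV is 21 dB over -17 dBV; at 3:1 that becomes 7 dB over, giving -10 dBV.
Stage 2: below threshold (-10 ≤ 12); passes unchanged; output -10 dBV.
Stage 3: overshoot 9 dB → 9/2.5 = 3.6 dB → -15.4 dBV.

-15.4 dBV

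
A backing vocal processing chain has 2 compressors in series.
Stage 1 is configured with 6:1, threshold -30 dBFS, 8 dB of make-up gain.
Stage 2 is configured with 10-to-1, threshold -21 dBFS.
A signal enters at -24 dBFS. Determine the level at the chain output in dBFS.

Stage 1: 6 dB above -30 dBFS, reduced 6:1 to 1 dB above → -29 dBFS; +8 dB make-up → -21 dBFS.
Stage 2: below threshold (-21 ≤ -21); passes unchanged; output -21 dBFS.

-21 dBFS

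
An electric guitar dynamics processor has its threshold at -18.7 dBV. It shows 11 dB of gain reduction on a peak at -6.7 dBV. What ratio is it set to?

Input overshoot = -6.7 − (-18.7) = 12 dB.
Output overshoot = 12 − 11 = 1 dB.
Ratio = input overshoot / output overshoot = 12 / 1 = 12.

12:1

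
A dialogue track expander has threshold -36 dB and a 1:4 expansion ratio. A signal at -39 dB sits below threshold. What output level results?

Below threshold, a 1:4 expander applies gain = (4−1)×(T − x) of attenuation.
(4−1) × 3 = 9 dB, so output = -39 − 9 = -48 dB.

-48 dB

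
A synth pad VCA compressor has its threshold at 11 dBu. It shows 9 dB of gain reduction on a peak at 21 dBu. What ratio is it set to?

Input overshoot = 21 − 11 = 10 dB.
Output overshoot = 10 − 9 = 1 dB.
Ratio = input overshoot / output overshoot = 10 / 1 = 10.

10:1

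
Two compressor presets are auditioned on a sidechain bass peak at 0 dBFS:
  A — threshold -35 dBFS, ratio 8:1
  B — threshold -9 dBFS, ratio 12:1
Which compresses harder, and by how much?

A: overshoot 35 dB → output overshoot 4.375 dB → GR 30.625 dB.
B: overshoot 9 dB → output overshoot 0.75 dB → GR 8.25 dB.
Difference: 22.375 dB in favour of A.

A, by 22.375 dB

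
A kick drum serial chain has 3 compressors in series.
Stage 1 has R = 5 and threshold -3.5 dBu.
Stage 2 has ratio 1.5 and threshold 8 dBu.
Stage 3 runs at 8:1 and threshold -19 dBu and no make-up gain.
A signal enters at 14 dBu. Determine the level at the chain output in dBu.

-16.625 dBu

Stage 1: 14 dBu is 17.5 dB over -3.5 dBu; at 5:1 that becomes 3.5 dB over, giving 0 dBu.
Stage 2: 0 dBu is at or below the 8 dBu threshold — no compression; output 0 dBu.
Stage 3: 0 dBu is 19 dB over -19 dBu; at 8:1 that becomes 2.375 dB over, giving -16.625 dBu.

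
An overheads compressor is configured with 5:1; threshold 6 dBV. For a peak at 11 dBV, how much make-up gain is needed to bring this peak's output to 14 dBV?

The peak compresses to 6 + 5/5 = 7 dBV.
To reach 14 dBV requires 14 − 7 = 7 dB of make-up.

7 dB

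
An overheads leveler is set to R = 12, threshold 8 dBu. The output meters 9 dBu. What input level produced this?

20 dBu

The compressed level sits 9 − 8 = 1 dB over threshold.
Before 12:1 compression the overshoot was 1 × 12 = 12 dB, so input = 8 + 12 = 20 dBu.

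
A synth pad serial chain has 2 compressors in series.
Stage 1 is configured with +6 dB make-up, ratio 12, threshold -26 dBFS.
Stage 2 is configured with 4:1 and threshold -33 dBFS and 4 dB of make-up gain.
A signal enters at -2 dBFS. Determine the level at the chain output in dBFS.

-25.25 dBFS

Stage 1: -2 dBFS is 24 dB over -26 dBFS; at 12:1 that becomes 2 dB over, giving -24 dBFS; +6 dB make-up → -18 dBFS.
Stage 2: overshoot 15 dB → 15/4 = 3.75 dB → -29.25 dBFS; +4 dB make-up → -25.25 dBFS.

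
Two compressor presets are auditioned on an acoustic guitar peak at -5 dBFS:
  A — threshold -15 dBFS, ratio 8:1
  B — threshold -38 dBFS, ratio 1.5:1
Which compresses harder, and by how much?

B, by 2.25 dB

A: GR = 10 − 10/8 = 8.75 dB.
B: GR = 33 − 33/1.5 = 11 dB.
B reduces 2.25 dB more.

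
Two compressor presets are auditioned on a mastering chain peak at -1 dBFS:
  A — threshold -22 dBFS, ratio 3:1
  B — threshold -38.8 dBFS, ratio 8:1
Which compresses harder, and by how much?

B, by 19.075 dB

A: GR = 21 − 21/3 = 14 dB.
B: GR = 37.8 − 37.8/8 = 33.075 dB.
B reduces 19.075 dB more.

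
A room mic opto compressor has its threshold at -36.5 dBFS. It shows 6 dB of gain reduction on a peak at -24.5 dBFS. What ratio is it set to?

Input overshoot = -24.5 − (-36.5) = 12 dB.
Output overshoot = 12 − 6 = 6 dB.
Ratio = input overshoot / output overshoot = 12 / 6 = 2.

2:1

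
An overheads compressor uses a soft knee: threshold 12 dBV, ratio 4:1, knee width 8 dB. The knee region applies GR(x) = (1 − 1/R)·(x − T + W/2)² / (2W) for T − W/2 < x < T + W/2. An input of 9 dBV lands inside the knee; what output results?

8.953125 dBV

x − T + W/2 = 9 − 12 + 4 = 1.
GR = (1 − 1/4) × 1² / 16 = 0.75 × 1 / 16 = 0.046875 dB.
Output = 9 − 0.046875 = 8.953125 dBV.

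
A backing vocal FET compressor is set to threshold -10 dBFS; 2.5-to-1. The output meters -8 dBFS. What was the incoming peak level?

-5 dBFS

Post-compression overshoot = -8 − (-10) = 2 dB.
Input overshoot = R × output overshoot = 5 dB → input = -10 + 5 = -5 dBFS.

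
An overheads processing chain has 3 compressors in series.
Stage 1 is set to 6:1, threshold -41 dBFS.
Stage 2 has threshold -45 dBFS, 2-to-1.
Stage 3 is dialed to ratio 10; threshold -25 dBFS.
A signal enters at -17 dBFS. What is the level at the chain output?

-41 dBFS

Stage 1: overshoot 24 dB → 24/6 = 4 dB → -37 dBFS.
Stage 2: overshoot 8 dB → 8/2 = 4 dB → -41 dBFS.
Stage 3: -41 dBFS is at or below the -25 dBFS threshold — no compression; output -41 dBFS.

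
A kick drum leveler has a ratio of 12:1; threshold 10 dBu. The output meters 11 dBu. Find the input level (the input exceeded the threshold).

22 dBu

The compressed level sits 11 − 10 = 1 dB over threshold.
Undo the ratio: input overshoot = 1 × 12 = 12 dB, giving input = 22 dBu.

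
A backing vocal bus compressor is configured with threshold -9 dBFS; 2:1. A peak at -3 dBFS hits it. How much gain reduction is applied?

3 dB

The signal is 6 dB above threshold.
A 2:1 ratio leaves 3 dB of that excess.
Gain reduction = 6 − 3 = 3 dB.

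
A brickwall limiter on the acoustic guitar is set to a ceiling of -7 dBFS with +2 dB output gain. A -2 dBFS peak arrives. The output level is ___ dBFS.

At ∞:1, everything above -7 dBFS is held at the ceiling.
Output gain then adds 2 dB: -7 + 2 = -5 dBFS.

-5 dBFS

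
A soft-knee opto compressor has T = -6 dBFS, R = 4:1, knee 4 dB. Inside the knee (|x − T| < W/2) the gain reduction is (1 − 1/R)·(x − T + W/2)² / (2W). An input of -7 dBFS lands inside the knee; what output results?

x − T + W/2 = -7 − (-6) + 2 = 1.
GR = (1 − 1/4) × 1² / 8 = 0.75 × 1 / 8 = 0.09375 dB.
Output = -7 − 0.09375 = -7.09375 dBFS.

-7.09375 dBFS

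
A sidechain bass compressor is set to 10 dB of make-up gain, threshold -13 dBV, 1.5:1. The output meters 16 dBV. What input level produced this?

15.5 dBV

Before make-up, the level was 16 − 10 = 6 dBV.
The compressed level sits 6 − (-13) = 19 dB over threshold.
Undo the ratio: input overshoot = 19 × 1.5 = 28.5 dB, giving input = 15.5 dBV.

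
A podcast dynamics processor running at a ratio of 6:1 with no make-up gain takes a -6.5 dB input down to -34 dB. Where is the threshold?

Gain reduction = -6.5 − (-34) = 27.5 dB; output overshoot = GR / (R − 1) = 27.5 / 5 = 5.5 dB.
Threshold = output − output overshoot = -34 − 5.5 = -39.5 dB.

-39.5 dB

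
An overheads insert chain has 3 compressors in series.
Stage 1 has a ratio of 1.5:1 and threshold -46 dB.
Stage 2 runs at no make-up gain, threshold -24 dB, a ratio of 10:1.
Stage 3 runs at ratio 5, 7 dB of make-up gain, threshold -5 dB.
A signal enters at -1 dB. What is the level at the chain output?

Stage 1: overshoot 45 dB → 45/1.5 = 30 dB → -16 dB.
Stage 2: overshoot 8 dB → 8/10 = 0.8 dB → -23.2 dB.
Stage 3: below threshold (-23.2 ≤ -5); passes unchanged; make-up brings it to -16.2 dB.

-16.2 dB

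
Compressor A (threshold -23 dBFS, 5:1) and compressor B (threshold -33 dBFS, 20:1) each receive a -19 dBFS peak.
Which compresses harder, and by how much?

A: GR = 4 − 4/5 = 3.2 dB.
B: GR = 14 − 14/20 = 13.3 dB.
Difference: 10.1 dB in favour of B.

B, by 10.1 dB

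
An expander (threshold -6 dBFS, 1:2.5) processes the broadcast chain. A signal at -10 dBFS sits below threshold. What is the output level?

The input is 4 dB below the -6 dBFS threshold.
A 1:2.5 expander multiplies undershoot by 2.5: 4 × 2.5 = 10 dB below threshold.
Output = -6 − 10 = -16 dBFS.

-16 dBFS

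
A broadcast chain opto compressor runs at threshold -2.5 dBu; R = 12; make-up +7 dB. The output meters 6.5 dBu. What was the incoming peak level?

Before make-up, the level was 6.5 − 7 = -0.5 dBu.
Post-compression overshoot = -0.5 − (-2.5) = 2 dB.
Undo the ratio: input overshoot = 2 × 12 = 24 dB, giving input = 21.5 dBu.

21.5 dBu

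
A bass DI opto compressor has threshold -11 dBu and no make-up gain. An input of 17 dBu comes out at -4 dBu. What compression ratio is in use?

Input overshoot = 17 − (-11) = 28 dB; output overshoot = -4 − (-11) = 7 dB.
Ratio = 28 / 7 = 4.

4:1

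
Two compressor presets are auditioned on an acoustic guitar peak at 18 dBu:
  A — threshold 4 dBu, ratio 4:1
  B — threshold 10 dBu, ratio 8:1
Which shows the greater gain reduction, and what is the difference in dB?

A: 14 dB over, compressed to 3.5 dB over, so 10.5 dB of GR.
B: 8 dB over, compressed to 1 dB over, so 7 dB of GR.
A reduces 3.5 dB more.

A, by 3.5 dB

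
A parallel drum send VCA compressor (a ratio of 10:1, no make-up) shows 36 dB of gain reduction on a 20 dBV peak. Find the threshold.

-20 dBV

Let T be the threshold. Output overshoot = (input overshoot)/R, so -16 − T = (20 − T)/10.
10·(-16 − T) = 20 − T → 9·T = -160 − 20 = -180.
T = -180/9 = -20 dBV.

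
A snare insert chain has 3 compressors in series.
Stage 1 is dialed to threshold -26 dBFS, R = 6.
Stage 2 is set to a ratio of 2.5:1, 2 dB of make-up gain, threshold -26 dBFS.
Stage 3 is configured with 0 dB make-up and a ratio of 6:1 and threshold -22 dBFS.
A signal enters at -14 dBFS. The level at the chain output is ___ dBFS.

Stage 1: -14 dBFS is 12 dB over -26 dBFS; at 6:1 that becomes 2 dB over, giving -24 dBFS.
Stage 2: 2 dB above -26 dBFS, reduced 2.5:1 to 0.8 dB above → -25.2 dBFS; +2 dB make-up → -23.2 dBFS.
Stage 3: -23.2 dBFS ≤ -22 dBFS, so stage 3 doesn't engage; output -23.2 dBFS.

-23.2 dBFS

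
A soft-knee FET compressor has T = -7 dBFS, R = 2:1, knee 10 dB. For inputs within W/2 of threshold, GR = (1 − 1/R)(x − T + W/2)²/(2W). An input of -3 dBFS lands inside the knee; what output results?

-5.025 dBFS

x − T + W/2 = -3 − (-7) + 5 = 9.
GR = (1 − 1/2) × 9² / 20 = 0.5 × 81 / 20 = 2.025 dB.
Output = -3 − 2.025 = -5.025 dBFS.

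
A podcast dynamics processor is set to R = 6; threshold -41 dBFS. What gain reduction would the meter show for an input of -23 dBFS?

15 dB

Overshoot = -23 − (-41) = 18 dB.
A 6:1 ratio leaves 3 dB of that excess.
Gain reduction = 18 − 3 = 15 dB.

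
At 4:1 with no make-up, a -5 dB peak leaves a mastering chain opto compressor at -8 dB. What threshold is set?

Input is 4 dB above T (since output overshoot × R = input overshoot: (-8 − T)·4 = -5 − T gives T = -9 dB).
Check: -9 + (-5 − (-9))/4 = -9 + 1 = -8 dB. ✓

-9 dB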